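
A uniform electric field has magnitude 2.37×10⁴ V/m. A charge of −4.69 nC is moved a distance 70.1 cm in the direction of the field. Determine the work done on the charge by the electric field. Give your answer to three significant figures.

The potential change for a displacement 70.1 cm in the direction of the field is ΔV = −Ed = -1.66×10⁴ V.
W_field = −qΔV = -7.79×10⁻⁵ J.

-7.79×10⁻⁵ J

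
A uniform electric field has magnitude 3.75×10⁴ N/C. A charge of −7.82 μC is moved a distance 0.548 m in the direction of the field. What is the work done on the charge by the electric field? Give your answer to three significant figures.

-0.161 J

The potential change for a displacement 0.548 m in the direction of the field is ΔV = −Ed = -2.06×10⁴ V.
W_field = −qΔV = -0.161 J.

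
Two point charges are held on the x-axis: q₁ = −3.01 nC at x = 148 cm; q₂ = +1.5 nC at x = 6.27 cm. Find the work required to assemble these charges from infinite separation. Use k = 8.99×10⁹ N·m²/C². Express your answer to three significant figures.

The assembly work is the sum of pairwise potential energies, U = Σ_{i<j} kqᵢqⱼ/rᵢⱼ.
Pair separations: r₁₂ = 1.42 m.
U = (-2.86×10⁻⁸) = -2.86×10⁻⁸ J.

-2.86×10⁻⁸ J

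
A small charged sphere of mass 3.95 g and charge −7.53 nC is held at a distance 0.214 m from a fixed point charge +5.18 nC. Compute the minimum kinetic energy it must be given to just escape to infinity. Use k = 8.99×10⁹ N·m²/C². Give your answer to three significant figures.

1.64×10⁻⁶ J

To just escape, total mechanical energy must reach zero at infinity: ½mv²_min + U = 0, so ½mv²_min = −U = |kQq|/r.
|U| = |kQq|/r = (8.99×10⁹ N·m²/C²)(5.18×10⁻⁹)(7.53×10⁻⁹)/(0.214) = 1.64×10⁻⁶ J.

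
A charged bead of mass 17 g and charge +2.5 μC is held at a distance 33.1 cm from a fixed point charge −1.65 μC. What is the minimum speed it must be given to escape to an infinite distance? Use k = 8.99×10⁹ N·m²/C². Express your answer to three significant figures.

3.63 m/s

To just escape, total mechanical energy must reach zero at infinity: ½mv²_min + U = 0, so ½mv²_min = −U = |kQq|/r.
|U| = |kQq|/r = (8.99×10⁹ N·m²/C²)(1.65×10⁻⁶)(2.50×10⁻⁶)/(0.331) = 0.112 J.
v_min = √(2|U|/m) = √(2·0.112/0.0170) = 3.63 m/s.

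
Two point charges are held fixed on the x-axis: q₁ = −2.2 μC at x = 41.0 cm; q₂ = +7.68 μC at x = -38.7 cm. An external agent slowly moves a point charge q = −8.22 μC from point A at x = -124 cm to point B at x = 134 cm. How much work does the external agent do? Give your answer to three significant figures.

0.413 J

For quasistatic motion the external work equals the change in potential energy: W_ext = qΔV = q(V_B − V_A).
At A: distances to the source charges are 1.65 m, 0.853 m; V_A = Σ kqᵢ/rᵢ = 6.90×10⁴ V.
At B: distances to the source charges are 0.930 m, 1.73 m; V_B = Σ kqᵢ/rᵢ = 1.87×10⁴ V.
ΔV = V_B − V_A = -5.02×10⁴ V.
W_ext = qΔV = (-8.22×10⁻⁶ C)(-5.02×10⁴ V) = 0.413 J.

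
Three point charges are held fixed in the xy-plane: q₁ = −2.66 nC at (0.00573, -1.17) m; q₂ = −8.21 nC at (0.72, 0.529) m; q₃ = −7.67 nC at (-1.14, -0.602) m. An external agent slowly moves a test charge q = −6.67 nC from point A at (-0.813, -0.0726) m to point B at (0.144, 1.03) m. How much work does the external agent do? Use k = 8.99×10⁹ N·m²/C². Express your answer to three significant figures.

-2.16×10⁻⁷ J

For quasistatic motion the external work equals the change in potential energy: W_ext = qΔV = q(V_B − V_A).
At A: distances to the source charges are 1.37 m, 1.65 m, 0.622 m; V_A = Σ kqᵢ/rᵢ = -173 V.
At B: distances to the source charges are 2.20 m, 0.763 m, 2.08 m; V_B = Σ kqᵢ/rᵢ = -141 V.
ΔV = V_B − V_A = 32.4 V.
W_ext = qΔV = (-6.67×10⁻⁹ C)(32.4 V) = -2.16×10⁻⁷ J.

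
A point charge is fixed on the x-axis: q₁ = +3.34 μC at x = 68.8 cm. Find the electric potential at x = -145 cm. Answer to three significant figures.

1.40×10⁴ V

The total potential is the scalar sum of each charge's contribution, V = Σ kqᵢ/rᵢ.
V = k[(3.34×10⁻⁶)/(2.14)] = 1.40×10⁴ V.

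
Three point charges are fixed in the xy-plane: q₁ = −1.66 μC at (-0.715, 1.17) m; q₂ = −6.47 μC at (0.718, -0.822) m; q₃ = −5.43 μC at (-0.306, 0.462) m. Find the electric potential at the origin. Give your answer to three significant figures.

The total potential is the scalar sum of each charge's contribution, V = Σ kqᵢ/rᵢ.
Distances from the field point to each charge: r₁ = 1.37 m, r₂ = 1.09 m, r₃ = 0.554 m.
V = k[(-1.66×10⁻⁶)/(1.37) + (-6.47×10⁻⁶)/(1.09) + (-5.43×10⁻⁶)/(0.554)] = -1.52×10⁵ V.

-1.52×10⁵ V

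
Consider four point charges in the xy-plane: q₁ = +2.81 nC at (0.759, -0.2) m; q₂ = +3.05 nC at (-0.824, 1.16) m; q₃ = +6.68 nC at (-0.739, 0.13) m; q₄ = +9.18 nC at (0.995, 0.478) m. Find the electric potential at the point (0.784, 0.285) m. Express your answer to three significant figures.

The total potential is the scalar sum of each charge's contribution, V = Σ kqᵢ/rᵢ.
Distances from the field point to each charge: r₁ = 0.486 m, r₂ = 1.83 m, r₃ = 1.53 m, r₄ = 0.286 m.
V = k[(2.81×10⁻⁹)/(0.486) + (3.05×10⁻⁹)/(1.83) + (6.68×10⁻⁹)/(1.53) + (9.18×10⁻⁹)/(0.286)] = 395 V.

395 V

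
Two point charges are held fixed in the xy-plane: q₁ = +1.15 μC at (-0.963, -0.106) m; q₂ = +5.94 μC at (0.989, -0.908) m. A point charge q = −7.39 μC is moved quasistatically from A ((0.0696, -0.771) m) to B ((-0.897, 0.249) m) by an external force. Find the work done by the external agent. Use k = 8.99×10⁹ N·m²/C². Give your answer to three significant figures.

0.0968 J

For quasistatic motion the external work equals the change in potential energy: W_ext = qΔV = q(V_B − V_A).
At A: distances to the source charges are 1.23 m, 0.930 m; V_A = Σ kqᵢ/rᵢ = 6.59×10⁴ V.
At B: distances to the source charges are 0.361 m, 2.21 m; V_B = Σ kqᵢ/rᵢ = 5.28×10⁴ V.
ΔV = V_B − V_A = -1.31×10⁴ V.
W_ext = qΔV = (-7.39×10⁻⁶ C)(-1.31×10⁴ V) = 0.0968 J.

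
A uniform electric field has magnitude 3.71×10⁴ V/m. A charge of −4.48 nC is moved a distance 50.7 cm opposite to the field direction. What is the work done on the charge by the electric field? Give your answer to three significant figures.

8.43×10⁻⁵ J

The potential change for a displacement 50.7 cm opposite to the field direction is ΔV = +Ed = 1.88×10⁴ V.
W_field = −qΔV = 8.43×10⁻⁵ J.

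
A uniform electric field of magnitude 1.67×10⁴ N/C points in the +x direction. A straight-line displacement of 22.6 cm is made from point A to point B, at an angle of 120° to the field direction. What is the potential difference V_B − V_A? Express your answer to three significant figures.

Only the component of displacement along E changes the potential: ΔV = −E·d·cosθ.
ΔV = −(1.67×10⁴ V/m)(0.226 m)cos120° = 1890 V.

1890 V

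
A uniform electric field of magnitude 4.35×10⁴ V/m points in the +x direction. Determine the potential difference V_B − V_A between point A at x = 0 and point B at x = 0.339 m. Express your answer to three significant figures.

In a uniform field, potential decreases in the direction of E: V_B − V_A = −E·Δx.
V_B − V_A = −(4.35×10⁴ V/m)(0.339 m) = -1.47×10⁴ V.

-1.47×10⁴ V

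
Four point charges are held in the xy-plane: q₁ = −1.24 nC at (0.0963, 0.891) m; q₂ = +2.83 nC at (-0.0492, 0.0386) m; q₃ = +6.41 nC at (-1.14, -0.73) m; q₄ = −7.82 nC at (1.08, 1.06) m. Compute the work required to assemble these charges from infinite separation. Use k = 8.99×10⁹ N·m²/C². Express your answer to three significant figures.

The assembly work is the sum of pairwise potential energies, U = Σ_{i<j} kqᵢqⱼ/rᵢⱼ.
Pair separations: r₁₂ = 0.865 m, r₁₃ = 2.04 m, r₁₄ = 0.998 m, r₂₃ = 1.33 m, r₂₄ = 1.52 m, r₃₄ = 2.85 m.
Summing all 6 pair terms gives U = -1.51×10⁻⁷ J.

-1.51×10⁻⁷ J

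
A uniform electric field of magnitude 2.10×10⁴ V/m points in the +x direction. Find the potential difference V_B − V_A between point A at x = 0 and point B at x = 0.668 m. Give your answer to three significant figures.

-1.40×10⁴ V

In a uniform field, potential decreases in the direction of E: V_B − V_A = −E·Δx.
V_B − V_A = −(2.10×10⁴ V/m)(0.668 m) = -1.40×10⁴ V.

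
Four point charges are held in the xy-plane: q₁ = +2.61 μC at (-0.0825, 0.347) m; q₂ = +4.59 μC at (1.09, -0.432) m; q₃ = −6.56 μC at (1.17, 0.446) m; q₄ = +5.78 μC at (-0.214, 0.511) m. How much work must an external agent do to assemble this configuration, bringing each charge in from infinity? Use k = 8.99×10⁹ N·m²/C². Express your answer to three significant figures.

The assembly work is the sum of pairwise potential energies, U = Σ_{i<j} kqᵢqⱼ/rᵢⱼ.
Pair separations: r₁₂ = 1.41 m, r₁₃ = 1.26 m, r₁₄ = 0.210 m, r₂₃ = 0.882 m, r₂₄ = 1.61 m, r₃₄ = 1.39 m.
Summing all 6 pair terms gives U = 0.194 J.

0.194 J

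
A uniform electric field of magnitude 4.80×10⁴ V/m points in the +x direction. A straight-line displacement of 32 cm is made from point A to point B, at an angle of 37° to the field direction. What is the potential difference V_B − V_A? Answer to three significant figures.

Only the component of displacement along E changes the potential: ΔV = −E·d·cosθ.
ΔV = −(4.80×10⁴ V/m)(0.320 m)cos37° = -1.23×10⁴ V.

-1.23×10⁴ V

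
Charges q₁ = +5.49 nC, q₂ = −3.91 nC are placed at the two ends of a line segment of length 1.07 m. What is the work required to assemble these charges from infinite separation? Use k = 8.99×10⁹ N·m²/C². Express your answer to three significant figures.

The work to assemble the configuration equals its total potential energy, U = Σ kqᵢqⱼ/rᵢⱼ over all pairs.
The separation is r = 1.07 m.
U = (-1.80×10⁻⁷) = -1.80×10⁻⁷ J.

-1.80×10⁻⁷ J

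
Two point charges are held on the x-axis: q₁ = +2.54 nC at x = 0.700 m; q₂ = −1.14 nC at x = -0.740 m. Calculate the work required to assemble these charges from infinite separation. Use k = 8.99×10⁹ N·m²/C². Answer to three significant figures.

-1.81×10⁻⁸ J

The work to assemble the configuration equals its total potential energy, U = Σ kqᵢqⱼ/rᵢⱼ over all pairs.
Pair separations: r₁₂ = 1.44 m.
U = (-1.81×10⁻⁸) = -1.81×10⁻⁸ J.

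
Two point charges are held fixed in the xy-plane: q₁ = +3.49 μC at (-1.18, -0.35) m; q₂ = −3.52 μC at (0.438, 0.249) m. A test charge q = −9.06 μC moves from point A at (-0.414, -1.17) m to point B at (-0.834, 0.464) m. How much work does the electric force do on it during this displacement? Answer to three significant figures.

The work done by the electric force is W_field = −ΔU = −q(V_B − V_A) = q(V_A − V_B).
At A: distances to the source charges are 1.12 m, 1.66 m; V_A = Σ kqᵢ/rᵢ = 8840 V.
At B: distances to the source charges are 0.884 m, 1.29 m; V_B = Σ kqᵢ/rᵢ = 1.09×10⁴ V.
ΔV = V_B − V_A = 2100 V.
W_field = −qΔV = −(-9.06×10⁻⁶ C)(2100 V) = 0.0190 J.

0.0190 J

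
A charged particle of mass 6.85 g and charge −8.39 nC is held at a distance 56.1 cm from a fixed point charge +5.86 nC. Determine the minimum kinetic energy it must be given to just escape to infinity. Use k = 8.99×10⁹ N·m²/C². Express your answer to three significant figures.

7.88×10⁻⁷ J

To just escape, total mechanical energy must reach zero at infinity: ½mv²_min + U = 0, so ½mv²_min = −U = |kQq|/r.
|U| = |kQq|/r = (8.99×10⁹ N·m²/C²)(5.86×10⁻⁹)(8.39×10⁻⁹)/(0.561) = 7.88×10⁻⁷ J.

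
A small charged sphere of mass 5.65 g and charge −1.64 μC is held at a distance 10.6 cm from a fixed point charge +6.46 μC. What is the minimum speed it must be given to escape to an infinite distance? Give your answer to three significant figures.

To just escape, total mechanical energy must reach zero at infinity: ½mv²_min + U = 0, so ½mv²_min = −U = |kQq|/r.
|U| = |kQq|/r = (8.99×10⁹ N·m²/C²)(6.46×10⁻⁶)(1.64×10⁻⁶)/(0.106) = 0.899 J.
v_min = √(2|U|/m) = √(2·0.899/5.65×10⁻³) = 17.8 m/s.

17.8 m/s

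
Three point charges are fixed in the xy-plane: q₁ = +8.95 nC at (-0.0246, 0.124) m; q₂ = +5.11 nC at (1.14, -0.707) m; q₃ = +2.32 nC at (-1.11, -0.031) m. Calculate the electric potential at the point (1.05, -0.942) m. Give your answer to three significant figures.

Electric potential is a scalar, so the contributions from each charge add algebraically: V = Σ kqᵢ/rᵢ.
Distances from the field point to each charge: r₁ = 1.51 m, r₂ = 0.252 m, r₃ = 2.34 m.
V = k[(8.95×10⁻⁹)/(1.51) + (5.11×10⁻⁹)/(0.252) + (2.32×10⁻⁹)/(2.34)] = 245 V.

245 V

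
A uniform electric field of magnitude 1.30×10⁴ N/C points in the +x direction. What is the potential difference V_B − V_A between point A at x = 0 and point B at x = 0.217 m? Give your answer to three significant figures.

In a uniform field, potential decreases in the direction of E: V_B − V_A = −E·Δx.
V_B − V_A = −(1.30×10⁴ V/m)(0.217 m) = -2820 V.

-2820 V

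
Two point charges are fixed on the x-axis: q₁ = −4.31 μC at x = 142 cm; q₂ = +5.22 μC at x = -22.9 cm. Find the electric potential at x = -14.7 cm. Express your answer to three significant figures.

Electric potential is a scalar, so the contributions from each charge add algebraically: V = Σ kqᵢ/rᵢ.
Distances from the field point to each charge: r₁ = 1.57 m, r₂ = 0.0820 m.
V = k[(-4.31×10⁻⁶)/(1.57) + (5.22×10⁻⁶)/(0.0820)] = 5.48×10⁵ V.

5.48×10⁵ V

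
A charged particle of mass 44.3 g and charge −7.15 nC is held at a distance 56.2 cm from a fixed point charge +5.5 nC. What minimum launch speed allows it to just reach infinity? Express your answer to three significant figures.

To just escape, total mechanical energy must reach zero at infinity: ½mv²_min + U = 0, so ½mv²_min = −U = |kQq|/r.
|U| = |kQq|/r = (8.99×10⁹ N·m²/C²)(5.50×10⁻⁹)(7.15×10⁻⁹)/(0.562) = 6.29×10⁻⁷ J.
v_min = √(2|U|/m) = √(2·6.29×10⁻⁷/0.0443) = 5.33×10⁻³ m/s.

5.33×10⁻³ m/s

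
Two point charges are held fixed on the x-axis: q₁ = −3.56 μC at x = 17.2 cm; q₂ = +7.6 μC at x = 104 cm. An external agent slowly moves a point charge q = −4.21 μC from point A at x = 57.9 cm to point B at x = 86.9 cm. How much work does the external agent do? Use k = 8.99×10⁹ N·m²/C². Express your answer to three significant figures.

For quasistatic motion the external work equals the change in potential energy: W_ext = qΔV = q(V_B − V_A).
At A: distances to the source charges are 0.407 m, 0.461 m; V_A = Σ kqᵢ/rᵢ = 6.96×10⁴ V.
At B: distances to the source charges are 0.697 m, 0.171 m; V_B = Σ kqᵢ/rᵢ = 3.54×10⁵ V.
ΔV = V_B − V_A = 2.84×10⁵ V.
W_ext = qΔV = (-4.21×10⁻⁶ C)(2.84×10⁵ V) = -1.20 J.

-1.20 J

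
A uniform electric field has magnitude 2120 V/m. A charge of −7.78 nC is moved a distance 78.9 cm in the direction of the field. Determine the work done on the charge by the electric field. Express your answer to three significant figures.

The potential change for a displacement 78.9 cm in the direction of the field is ΔV = −Ed = -1670 V.
W_field = −qΔV = -1.30×10⁻⁵ J.

-1.30×10⁻⁵ J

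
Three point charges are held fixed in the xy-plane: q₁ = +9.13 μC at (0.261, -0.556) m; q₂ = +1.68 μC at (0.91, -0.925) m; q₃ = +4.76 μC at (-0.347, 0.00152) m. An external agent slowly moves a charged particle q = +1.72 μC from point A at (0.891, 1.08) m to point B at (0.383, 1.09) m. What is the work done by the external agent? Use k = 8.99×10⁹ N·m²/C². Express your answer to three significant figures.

0.0159 J

For quasistatic motion the external work equals the change in potential energy: W_ext = qΔV = q(V_B − V_A).
At A: distances to the source charges are 1.75 m, 2.01 m, 1.64 m; V_A = Σ kqᵢ/rᵢ = 8.04×10⁴ V.
At B: distances to the source charges are 1.65 m, 2.08 m, 1.31 m; V_B = Σ kqᵢ/rᵢ = 8.96×10⁴ V.
ΔV = V_B − V_A = 9220 V.
W_ext = qΔV = (1.72×10⁻⁶ C)(9220 V) = 0.0159 J.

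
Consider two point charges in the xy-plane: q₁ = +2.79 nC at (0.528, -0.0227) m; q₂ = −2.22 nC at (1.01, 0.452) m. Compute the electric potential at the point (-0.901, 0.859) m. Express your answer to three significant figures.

4.72 V

Electric potential is a scalar, so the contributions from each charge add algebraically: V = Σ kqᵢ/rᵢ.
Distances from the field point to each charge: r₁ = 1.68 m, r₂ = 1.95 m.
V = k[(2.79×10⁻⁹)/(1.68) + (-2.22×10⁻⁹)/(1.95)] = 4.72 V.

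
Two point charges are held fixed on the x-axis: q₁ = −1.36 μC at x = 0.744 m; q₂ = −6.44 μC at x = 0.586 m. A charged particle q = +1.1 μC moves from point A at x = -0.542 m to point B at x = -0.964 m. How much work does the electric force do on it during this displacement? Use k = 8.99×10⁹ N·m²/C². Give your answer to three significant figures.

The work done by the electric force is W_field = −ΔU = −q(V_B − V_A) = q(V_A − V_B).
At A: distances to the source charges are 1.29 m, 1.13 m; V_A = Σ kqᵢ/rᵢ = -6.08×10⁴ V.
At B: distances to the source charges are 1.71 m, 1.55 m; V_B = Σ kqᵢ/rᵢ = -4.45×10⁴ V.
ΔV = V_B − V_A = 1.63×10⁴ V.
W_field = −qΔV = −(1.10×10⁻⁶ C)(1.63×10⁴ V) = -0.0180 J.

-0.0180 J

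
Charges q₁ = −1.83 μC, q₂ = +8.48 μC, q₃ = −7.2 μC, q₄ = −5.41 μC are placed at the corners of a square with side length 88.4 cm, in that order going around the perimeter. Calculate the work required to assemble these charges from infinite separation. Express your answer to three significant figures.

The work to assemble the configuration equals its total potential energy, U = Σ kqᵢqⱼ/rᵢⱼ over all pairs.
The four side pairs have separation 0.884 m and the two diagonal pairs 1.25 m.
Summing all 6 pair terms gives U = -0.517 J.

-0.517 J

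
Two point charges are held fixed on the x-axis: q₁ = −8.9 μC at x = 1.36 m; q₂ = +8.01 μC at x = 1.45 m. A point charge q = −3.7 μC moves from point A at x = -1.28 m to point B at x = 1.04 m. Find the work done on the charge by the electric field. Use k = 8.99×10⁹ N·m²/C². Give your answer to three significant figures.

-0.261 J

The work done by the electric force is W_field = −ΔU = −q(V_B − V_A) = q(V_A − V_B).
At A: distances to the source charges are 2.64 m, 2.73 m; V_A = Σ kqᵢ/rᵢ = -3930 V.
At B: distances to the source charges are 0.320 m, 0.410 m; V_B = Σ kqᵢ/rᵢ = -7.44×10⁴ V.
ΔV = V_B − V_A = -7.05×10⁴ V.
W_field = −qΔV = −(-3.70×10⁻⁶ C)(-7.05×10⁴ V) = -0.261 J.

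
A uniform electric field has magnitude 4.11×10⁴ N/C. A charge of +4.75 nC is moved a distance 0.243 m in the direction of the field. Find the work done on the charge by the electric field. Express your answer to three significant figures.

The potential change for a displacement 0.243 m in the direction of the field is ΔV = −Ed = -9990 V.
W_field = −qΔV = 4.74×10⁻⁵ J.

4.74×10⁻⁵ J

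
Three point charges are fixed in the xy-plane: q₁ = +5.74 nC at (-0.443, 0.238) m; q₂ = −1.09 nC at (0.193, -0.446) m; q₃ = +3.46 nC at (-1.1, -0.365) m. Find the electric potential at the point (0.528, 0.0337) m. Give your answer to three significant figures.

53.8 V

Electric potential is a scalar, so the contributions from each charge add algebraically: V = Σ kqᵢ/rᵢ.
Distances from the field point to each charge: r₁ = 0.992 m, r₂ = 0.585 m, r₃ = 1.68 m.
V = k[(5.74×10⁻⁹)/(0.992) + (-1.09×10⁻⁹)/(0.585) + (3.46×10⁻⁹)/(1.68)] = 53.8 V.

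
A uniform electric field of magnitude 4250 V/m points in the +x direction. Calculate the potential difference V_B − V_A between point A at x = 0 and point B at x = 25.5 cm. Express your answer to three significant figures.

-1080 V

In a uniform field, potential decreases in the direction of E: V_B − V_A = −E·Δx.
V_B − V_A = −(4250 V/m)(0.255 m) = -1080 V.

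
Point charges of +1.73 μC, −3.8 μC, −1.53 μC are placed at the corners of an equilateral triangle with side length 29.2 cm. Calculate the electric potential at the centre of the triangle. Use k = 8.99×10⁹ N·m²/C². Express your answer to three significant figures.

Electric potential is a scalar, so the contributions from each charge add algebraically: V = Σ kqᵢ/rᵢ.
The distance from each vertex to the centroid is a/√3 = 0.169 m.
V = k[(1.73×10⁻⁶)/(0.169) + (-3.80×10⁻⁶)/(0.169) + (-1.53×10⁻⁶)/(0.169)] = -1.92×10⁵ V.

-1.92×10⁵ V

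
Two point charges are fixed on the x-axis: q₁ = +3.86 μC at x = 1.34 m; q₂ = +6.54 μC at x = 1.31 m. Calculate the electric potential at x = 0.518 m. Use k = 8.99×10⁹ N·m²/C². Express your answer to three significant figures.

1.16×10⁵ V

The total potential is the scalar sum of each charge's contribution, V = Σ kqᵢ/rᵢ.
Distances from the field point to each charge: r₁ = 0.822 m, r₂ = 0.792 m.
V = k[(3.86×10⁻⁶)/(0.822) + (6.54×10⁻⁶)/(0.792)] = 1.16×10⁵ V.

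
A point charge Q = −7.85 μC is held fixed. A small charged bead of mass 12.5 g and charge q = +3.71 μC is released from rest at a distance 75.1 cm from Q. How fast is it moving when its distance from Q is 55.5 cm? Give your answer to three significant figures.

4.44 m/s

Only the electrostatic force acts, so mechanical energy is conserved: ½mv² = U₁ − U₂ = kQq(1/r₁ − 1/r₂).
U₁ − U₂ = (8.99×10⁹ N·m²/C²)(-7.85×10⁻⁶ C)(3.71×10⁻⁶ C)(1/0.751 − 1/0.555) = 0.123 J.
v = √(2·0.123/0.0125) = 4.44 m/s.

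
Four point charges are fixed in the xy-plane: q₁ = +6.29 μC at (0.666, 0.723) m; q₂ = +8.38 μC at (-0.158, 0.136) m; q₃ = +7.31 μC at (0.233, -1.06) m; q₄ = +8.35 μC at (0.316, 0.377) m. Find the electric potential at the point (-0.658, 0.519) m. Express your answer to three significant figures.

The total potential is the scalar sum of each charge's contribution, V = Σ kqᵢ/rᵢ.
Distances from the field point to each charge: r₁ = 1.34 m, r₂ = 0.630 m, r₃ = 1.81 m, r₄ = 0.984 m.
V = k[(6.29×10⁻⁶)/(1.34) + (8.38×10⁻⁶)/(0.630) + (7.31×10⁻⁶)/(1.81) + (8.35×10⁻⁶)/(0.984)] = 2.74×10⁵ V.

2.74×10⁵ V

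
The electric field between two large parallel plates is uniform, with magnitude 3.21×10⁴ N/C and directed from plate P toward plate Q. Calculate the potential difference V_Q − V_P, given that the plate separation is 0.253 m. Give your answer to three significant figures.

-8120 V

In a uniform field, potential decreases in the direction of E: ΔV = −E·d for a displacement d parallel to E.
Going from P to Q is a displacement of 0.253 m along the field, so V_Q − V_P = −Ed = -8120 V.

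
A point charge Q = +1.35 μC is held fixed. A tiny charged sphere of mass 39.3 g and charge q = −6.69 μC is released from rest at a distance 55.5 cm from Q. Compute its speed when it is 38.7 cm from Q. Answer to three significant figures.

1.80 m/s

Only the electrostatic force acts, so mechanical energy is conserved: ½mv² = U₁ − U₂ = kQq(1/r₁ − 1/r₂).
U₁ − U₂ = (8.99×10⁹ N·m²/C²)(1.35×10⁻⁶ C)(-6.69×10⁻⁶ C)(1/0.555 − 1/0.387) = 0.0635 J.
v = √(2·0.0635/0.0393) = 1.80 m/s.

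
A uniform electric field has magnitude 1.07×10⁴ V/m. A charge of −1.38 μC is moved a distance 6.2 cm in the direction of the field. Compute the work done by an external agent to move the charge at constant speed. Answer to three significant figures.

The potential change for a displacement 6.2 cm in the direction of the field is ΔV = −Ed = -663 V.
W_ext = qΔV = 9.15×10⁻⁴ J.

9.15×10⁻⁴ J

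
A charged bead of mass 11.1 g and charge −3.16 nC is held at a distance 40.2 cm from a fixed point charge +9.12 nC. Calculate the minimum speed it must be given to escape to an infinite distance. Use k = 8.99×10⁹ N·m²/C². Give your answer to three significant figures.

To just escape, total mechanical energy must reach zero at infinity: ½mv²_min + U = 0, so ½mv²_min = −U = |kQq|/r.
|U| = |kQq|/r = (8.99×10⁹ N·m²/C²)(9.12×10⁻⁹)(3.16×10⁻⁹)/(0.402) = 6.44×10⁻⁷ J.
v_min = √(2|U|/m) = √(2·6.44×10⁻⁷/0.0111) = 0.0108 m/s.

0.0108 m/s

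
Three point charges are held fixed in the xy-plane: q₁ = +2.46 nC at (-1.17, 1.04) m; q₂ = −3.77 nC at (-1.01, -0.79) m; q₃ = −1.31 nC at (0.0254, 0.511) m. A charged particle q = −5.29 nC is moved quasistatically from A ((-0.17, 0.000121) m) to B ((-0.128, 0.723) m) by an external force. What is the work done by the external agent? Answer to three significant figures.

4.48×10⁻⁸ J

For quasistatic motion the external work equals the change in potential energy: W_ext = qΔV = q(V_B − V_A).
At A: distances to the source charges are 1.44 m, 1.15 m, 0.547 m; V_A = Σ kqᵢ/rᵢ = -35.6 V.
At B: distances to the source charges are 1.09 m, 1.75 m, 0.262 m; V_B = Σ kqᵢ/rᵢ = -44.1 V.
ΔV = V_B − V_A = -8.46 V.
W_ext = qΔV = (-5.29×10⁻⁹ C)(-8.46 V) = 4.48×10⁻⁸ J.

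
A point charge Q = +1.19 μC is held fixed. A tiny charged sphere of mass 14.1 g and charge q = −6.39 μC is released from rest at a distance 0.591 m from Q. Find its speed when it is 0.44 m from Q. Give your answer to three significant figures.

2.37 m/s

Only the electrostatic force acts, so mechanical energy is conserved: ½mv² = U₁ − U₂ = kQq(1/r₁ − 1/r₂).
U₁ − U₂ = (8.99×10⁹ N·m²/C²)(1.19×10⁻⁶ C)(-6.39×10⁻⁶ C)(1/0.591 − 1/0.440) = 0.0397 J.
v = √(2·0.0397/0.0141) = 2.37 m/s.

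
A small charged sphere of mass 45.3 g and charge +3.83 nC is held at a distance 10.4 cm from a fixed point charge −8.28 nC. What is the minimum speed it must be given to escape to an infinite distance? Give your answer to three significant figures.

To just escape, total mechanical energy must reach zero at infinity: ½mv²_min + U = 0, so ½mv²_min = −U = |kQq|/r.
|U| = |kQq|/r = (8.99×10⁹ N·m²/C²)(8.28×10⁻⁹)(3.83×10⁻⁹)/(0.104) = 2.74×10⁻⁶ J.
v_min = √(2|U|/m) = √(2·2.74×10⁻⁶/0.0453) = 0.0110 m/s.

0.0110 m/s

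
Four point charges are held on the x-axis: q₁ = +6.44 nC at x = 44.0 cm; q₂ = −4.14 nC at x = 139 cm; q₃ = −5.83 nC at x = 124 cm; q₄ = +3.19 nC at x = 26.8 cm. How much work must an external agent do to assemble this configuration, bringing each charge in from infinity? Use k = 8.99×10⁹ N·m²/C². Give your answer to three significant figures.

1.57×10⁻⁶ J

The assembly work is the sum of pairwise potential energies, U = Σ_{i<j} kqᵢqⱼ/rᵢⱼ.
Pair separations: r₁₂ = 0.950 m, r₁₃ = 0.800 m, r₁₄ = 0.172 m, r₂₃ = 0.150 m, r₂₄ = 1.12 m, r₃₄ = 0.972 m.
Summing all 6 pair terms gives U = 1.57×10⁻⁶ J.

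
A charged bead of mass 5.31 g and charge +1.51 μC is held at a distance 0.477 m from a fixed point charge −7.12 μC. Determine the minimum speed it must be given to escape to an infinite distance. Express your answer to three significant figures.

To just escape, total mechanical energy must reach zero at infinity: ½mv²_min + U = 0, so ½mv²_min = −U = |kQq|/r.
|U| = |kQq|/r = (8.99×10⁹ N·m²/C²)(7.12×10⁻⁶)(1.51×10⁻⁶)/(0.477) = 0.203 J.
v_min = √(2|U|/m) = √(2·0.203/5.31×10⁻³) = 8.74 m/s.

8.74 m/s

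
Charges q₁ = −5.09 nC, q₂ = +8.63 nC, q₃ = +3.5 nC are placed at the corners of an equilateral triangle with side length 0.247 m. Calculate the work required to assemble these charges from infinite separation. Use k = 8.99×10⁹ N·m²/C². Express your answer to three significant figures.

-1.15×10⁻⁶ J

The work to assemble the configuration equals its total potential energy, U = Σ kqᵢqⱼ/rᵢⱼ over all pairs.
All three pair separations equal the side length, 0.247 m.
U = (-1.60×10⁻⁶) + (-6.48×10⁻⁷) + (1.10×10⁻⁶) = -1.15×10⁻⁶ J.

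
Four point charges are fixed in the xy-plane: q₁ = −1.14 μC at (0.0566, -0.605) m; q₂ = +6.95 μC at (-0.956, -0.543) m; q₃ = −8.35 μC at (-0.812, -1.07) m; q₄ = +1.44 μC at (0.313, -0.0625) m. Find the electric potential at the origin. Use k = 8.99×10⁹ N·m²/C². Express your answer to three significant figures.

2.46×10⁴ V

The total potential is the scalar sum of each charge's contribution, V = Σ kqᵢ/rᵢ.
Distances from the field point to each charge: r₁ = 0.608 m, r₂ = 1.10 m, r₃ = 1.34 m, r₄ = 0.319 m.
V = k[(-1.14×10⁻⁶)/(0.608) + (6.95×10⁻⁶)/(1.10) + (-8.35×10⁻⁶)/(1.34) + (1.44×10⁻⁶)/(0.319)] = 2.46×10⁴ V.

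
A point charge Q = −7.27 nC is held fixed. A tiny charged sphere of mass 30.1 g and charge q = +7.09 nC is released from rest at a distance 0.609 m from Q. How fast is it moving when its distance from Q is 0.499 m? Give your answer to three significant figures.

Only the electrostatic force acts, so mechanical energy is conserved: ½mv² = U₁ − U₂ = kQq(1/r₁ − 1/r₂).
U₁ − U₂ = (8.99×10⁹ N·m²/C²)(-7.27×10⁻⁹ C)(7.09×10⁻⁹ C)(1/0.609 − 1/0.499) = 1.68×10⁻⁷ J.
v = √(2·1.68×10⁻⁷/0.0301) = 3.34×10⁻³ m/s.

3.34×10⁻³ m/s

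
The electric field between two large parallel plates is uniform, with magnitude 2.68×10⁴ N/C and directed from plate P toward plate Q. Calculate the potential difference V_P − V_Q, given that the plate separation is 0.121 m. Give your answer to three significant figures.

3240 V

In a uniform field, potential decreases in the direction of E: ΔV = −E·d for a displacement d parallel to E.
Going from Q to P is a displacement of 0.121 m opposite to the field, so V_P − V_Q = +Ed = 3240 V.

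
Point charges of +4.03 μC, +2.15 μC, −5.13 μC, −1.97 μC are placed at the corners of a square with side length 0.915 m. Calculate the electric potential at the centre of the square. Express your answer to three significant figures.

Electric potential is a scalar, so the contributions from each charge add algebraically: V = Σ kqᵢ/rᵢ.
The distance from each corner to the centre is a√2/2 = 0.647 m.
V = k[(4.03×10⁻⁶)/(0.647) + (2.15×10⁻⁶)/(0.647) + (-5.13×10⁻⁶)/(0.647) + (-1.97×10⁻⁶)/(0.647)] = -1.28×10⁴ V.

-1.28×10⁴ V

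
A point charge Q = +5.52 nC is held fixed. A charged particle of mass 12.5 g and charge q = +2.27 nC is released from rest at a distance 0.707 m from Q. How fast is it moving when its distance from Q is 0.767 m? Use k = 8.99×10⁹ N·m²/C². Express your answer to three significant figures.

Only the electrostatic force acts, so mechanical energy is conserved: ½mv² = U₁ − U₂ = kQq(1/r₁ − 1/r₂).
U₁ − U₂ = (8.99×10⁹ N·m²/C²)(5.52×10⁻⁹ C)(2.27×10⁻⁹ C)(1/0.707 − 1/0.767) = 1.25×10⁻⁸ J.
v = √(2·1.25×10⁻⁸/0.0125) = 1.41×10⁻³ m/s.

1.41×10⁻³ m/s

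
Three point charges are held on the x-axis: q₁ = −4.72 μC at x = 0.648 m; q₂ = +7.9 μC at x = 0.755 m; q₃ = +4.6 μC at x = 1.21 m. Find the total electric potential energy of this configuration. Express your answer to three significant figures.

The assembly work is the sum of pairwise potential energies, U = Σ_{i<j} kqᵢqⱼ/rᵢⱼ.
Pair separations: r₁₂ = 0.107 m, r₁₃ = 0.562 m, r₂₃ = 0.455 m.
U = (-3.13) + (-0.347) + (0.718) = -2.76 J.

-2.76 J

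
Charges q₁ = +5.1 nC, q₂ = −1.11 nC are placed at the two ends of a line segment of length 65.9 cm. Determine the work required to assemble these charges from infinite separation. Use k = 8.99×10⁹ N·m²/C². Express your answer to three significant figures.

The work to assemble the configuration equals its total potential energy, U = Σ kqᵢqⱼ/rᵢⱼ over all pairs.
The separation is r = 0.659 m.
U = (-7.72×10⁻⁸) = -7.72×10⁻⁸ J.

-7.72×10⁻⁸ J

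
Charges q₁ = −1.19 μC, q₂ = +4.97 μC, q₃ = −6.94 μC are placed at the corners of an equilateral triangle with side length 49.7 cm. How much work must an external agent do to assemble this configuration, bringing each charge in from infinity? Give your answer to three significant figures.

The work to assemble the configuration equals its total potential energy, U = Σ kqᵢqⱼ/rᵢⱼ over all pairs.
All three pair separations equal the side length, 0.497 m.
U = (-0.107) + (0.149) + (-0.624) = -0.582 J.

-0.582 J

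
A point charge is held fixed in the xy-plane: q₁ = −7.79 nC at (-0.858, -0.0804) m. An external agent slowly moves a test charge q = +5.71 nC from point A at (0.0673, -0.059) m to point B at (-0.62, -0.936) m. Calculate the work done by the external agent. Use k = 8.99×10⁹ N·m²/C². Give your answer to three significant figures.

-1.82×10⁻⁸ J

For quasistatic motion the external work equals the change in potential energy: W_ext = qΔV = q(V_B − V_A).
At A: distance to the source charge is 0.926 m; V_A = kq₁/r = -75.7 V.
At B: distance to the source charge is 0.888 m; V_B = kq₁/r = -78.9 V.
ΔV = V_B − V_A = -3.19 V.
W_ext = qΔV = (5.71×10⁻⁹ C)(-3.19 V) = -1.82×10⁻⁸ J.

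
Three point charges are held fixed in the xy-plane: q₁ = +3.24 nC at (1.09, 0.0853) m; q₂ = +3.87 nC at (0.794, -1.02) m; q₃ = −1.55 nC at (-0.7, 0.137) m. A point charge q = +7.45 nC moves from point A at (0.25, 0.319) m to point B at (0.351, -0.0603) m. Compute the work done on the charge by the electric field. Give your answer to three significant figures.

The work done by the electric force is W_field = −ΔU = −q(V_B − V_A) = q(V_A − V_B).
At A: distances to the source charges are 0.872 m, 1.45 m, 0.967 m; V_A = Σ kqᵢ/rᵢ = 43.1 V.
At B: distances to the source charges are 0.753 m, 1.06 m, 1.07 m; V_B = Σ kqᵢ/rᵢ = 58.6 V.
ΔV = V_B − V_A = 15.5 V.
W_field = −qΔV = −(7.45×10⁻⁹ C)(15.5 V) = -1.15×10⁻⁷ J.

-1.15×10⁻⁷ J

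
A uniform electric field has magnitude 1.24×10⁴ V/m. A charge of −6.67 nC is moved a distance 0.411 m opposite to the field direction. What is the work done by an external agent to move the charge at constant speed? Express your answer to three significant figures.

-3.40×10⁻⁵ J

The potential change for a displacement 0.411 m opposite to the field direction is ΔV = +Ed = 5100 V.
W_ext = qΔV = -3.40×10⁻⁵ J.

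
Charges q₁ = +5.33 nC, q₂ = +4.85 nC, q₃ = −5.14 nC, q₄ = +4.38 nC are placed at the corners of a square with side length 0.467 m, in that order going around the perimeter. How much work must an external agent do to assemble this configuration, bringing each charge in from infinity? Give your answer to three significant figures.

The work to assemble the configuration equals its total potential energy, U = Σ kqᵢqⱼ/rᵢⱼ over all pairs.
The four side pairs have separation 0.467 m and the two diagonal pairs 0.660 m.
Summing all 6 pair terms gives U = -5.00×10⁻⁸ J.

-5.00×10⁻⁸ J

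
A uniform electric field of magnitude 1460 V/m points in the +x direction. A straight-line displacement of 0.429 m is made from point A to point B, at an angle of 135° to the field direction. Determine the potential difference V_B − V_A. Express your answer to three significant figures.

Only the component of displacement along E changes the potential: ΔV = −E·d·cosθ.
ΔV = −(1460 V/m)(0.429 m)cos135° = 443 V.

443 V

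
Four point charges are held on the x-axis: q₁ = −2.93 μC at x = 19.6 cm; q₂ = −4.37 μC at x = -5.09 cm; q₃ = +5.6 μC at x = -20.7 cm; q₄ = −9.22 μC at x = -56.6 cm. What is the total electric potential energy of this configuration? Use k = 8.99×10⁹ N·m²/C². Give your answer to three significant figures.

The work to assemble the configuration equals its total potential energy, U = Σ kqᵢqⱼ/rᵢⱼ over all pairs.
Pair separations: r₁₂ = 0.247 m, r₁₃ = 0.403 m, r₁₄ = 0.762 m, r₂₃ = 0.156 m, r₂₄ = 0.515 m, r₃₄ = 0.359 m.
Summing all 6 pair terms gives U = -1.58 J.

-1.58 J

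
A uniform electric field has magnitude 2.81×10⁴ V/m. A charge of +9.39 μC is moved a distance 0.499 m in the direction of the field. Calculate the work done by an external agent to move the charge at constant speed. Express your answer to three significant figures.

-0.132 J

The potential change for a displacement 0.499 m in the direction of the field is ΔV = −Ed = -1.40×10⁴ V.
W_ext = qΔV = -0.132 J.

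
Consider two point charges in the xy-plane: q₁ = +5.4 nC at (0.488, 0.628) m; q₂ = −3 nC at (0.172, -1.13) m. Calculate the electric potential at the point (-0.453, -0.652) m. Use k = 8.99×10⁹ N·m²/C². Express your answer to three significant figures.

-3.72 V

The total potential is the scalar sum of each charge's contribution, V = Σ kqᵢ/rᵢ.
Distances from the field point to each charge: r₁ = 1.59 m, r₂ = 0.787 m.
V = k[(5.40×10⁻⁹)/(1.59) + (-3.00×10⁻⁹)/(0.787)] = -3.72 V.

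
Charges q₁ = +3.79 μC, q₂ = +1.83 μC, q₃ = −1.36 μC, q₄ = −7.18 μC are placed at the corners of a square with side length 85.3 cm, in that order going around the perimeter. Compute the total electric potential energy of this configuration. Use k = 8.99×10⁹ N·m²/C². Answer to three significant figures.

The assembly work is the sum of pairwise potential energies, U = Σ_{i<j} kqᵢqⱼ/rᵢⱼ.
The four side pairs have separation 0.853 m and the two diagonal pairs 1.21 m.
Summing all 6 pair terms gives U = -0.273 J.

-0.273 J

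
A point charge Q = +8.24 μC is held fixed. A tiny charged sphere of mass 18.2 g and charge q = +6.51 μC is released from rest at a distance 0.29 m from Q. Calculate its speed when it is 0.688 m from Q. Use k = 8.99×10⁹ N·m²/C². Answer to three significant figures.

Only the electrostatic force acts, so mechanical energy is conserved: ½mv² = U₁ − U₂ = kQq(1/r₁ − 1/r₂).
U₁ − U₂ = (8.99×10⁹ N·m²/C²)(8.24×10⁻⁶ C)(6.51×10⁻⁶ C)(1/0.290 − 1/0.688) = 0.962 J.
v = √(2·0.962/0.0182) = 10.3 m/s.

10.3 m/s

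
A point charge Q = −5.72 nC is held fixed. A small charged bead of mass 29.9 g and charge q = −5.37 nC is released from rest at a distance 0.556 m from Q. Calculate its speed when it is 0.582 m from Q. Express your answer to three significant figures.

1.22×10⁻³ m/s

Only the electrostatic force acts, so mechanical energy is conserved: ½mv² = U₁ − U₂ = kQq(1/r₁ − 1/r₂).
U₁ − U₂ = (8.99×10⁹ N·m²/C²)(-5.72×10⁻⁹ C)(-5.37×10⁻⁹ C)(1/0.556 − 1/0.582) = 2.22×10⁻⁸ J.
v = √(2·2.22×10⁻⁸/0.0299) = 1.22×10⁻³ m/s.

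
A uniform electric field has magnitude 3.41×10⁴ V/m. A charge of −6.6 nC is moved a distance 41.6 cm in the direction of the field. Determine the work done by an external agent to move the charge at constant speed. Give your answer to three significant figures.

The potential change for a displacement 41.6 cm in the direction of the field is ΔV = −Ed = -1.42×10⁴ V.
W_ext = qΔV = 9.36×10⁻⁵ J.

9.36×10⁻⁵ J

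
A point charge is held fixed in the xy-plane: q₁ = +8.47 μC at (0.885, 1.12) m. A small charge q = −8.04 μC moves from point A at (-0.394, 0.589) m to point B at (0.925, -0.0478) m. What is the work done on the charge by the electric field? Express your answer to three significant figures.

0.0819 J

The work done by the electric force is W_field = −ΔU = −q(V_B − V_A) = q(V_A − V_B).
At A: distance to the source charge is 1.38 m; V_A = kq₁/r = 5.50×10⁴ V.
At B: distance to the source charge is 1.17 m; V_B = kq₁/r = 6.52×10⁴ V.
ΔV = V_B − V_A = 1.02×10⁴ V.
W_field = −qΔV = −(-8.04×10⁻⁶ C)(1.02×10⁴ V) = 0.0819 J.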